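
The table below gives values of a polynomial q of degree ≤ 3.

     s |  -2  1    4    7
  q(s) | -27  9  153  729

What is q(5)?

Write q(s) = as^3 + bs^2 + cs + d. Substituting each data point gives a linear system:
  -8a + 4b - 2c + d = -27
  a + b + c + d = 9
  64a + 16b + 4c + d = 153
  343a + 49b + 7c + d = 729
Solving the system yields a = 2, b = 0, c = 6, d = 1.
So q(s) = 2s^3 + 6s + 1.
Then q(5) = 281.

281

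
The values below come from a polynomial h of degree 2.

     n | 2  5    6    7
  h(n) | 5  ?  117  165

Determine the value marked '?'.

77

The 3 known points determine the degree-2 polynomial uniquely.
Write h(n) = an^2 + bn + c. Substituting each data point gives a linear system:
  4a + 2b + c = 5
  36a + 6b + c = 117
  49a + 7b + c = 165
Solving the system yields a = 4, b = -4, c = -3.
So h(n) = 4n² - 4n - 3.
Then h(5) = 77.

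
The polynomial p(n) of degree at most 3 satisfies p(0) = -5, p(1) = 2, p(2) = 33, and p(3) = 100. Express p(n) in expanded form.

p(n) = 2n^3 + 6n^2 - n - 5

Using the Lagrange interpolation formula with nodes 0, 1, 2, 3:
  L_0(n) = (n - 1)(n - 2)(n - 3) / -6
  L_1(n) = n(n - 2)(n - 3) / 2
  L_2(n) = n(n - 1)(n - 3) / -2
  L_3(n) = n(n - 1)(n - 2) / 6
Then p(n) = -5·L_0(n) + 2·L_1(n) + 33·L_2(n) + 100·L_3(n).
Expanding and collecting terms gives p(n) = 2n^3 + 6n^2 - n - 5.
Check: p(3) = 100. ✓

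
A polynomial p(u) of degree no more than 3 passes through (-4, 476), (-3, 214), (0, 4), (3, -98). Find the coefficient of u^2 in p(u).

Write p(u) = au^3 + bu^2 + cu + d. Substituting each data point gives a linear system:
  -64a + 16b - 4c + d = 476
  -27a + 9b - 3c + d = 214
  d = 4
  27a + 9b + 3c + d = -98
Solving the system yields a = -6, b = 6, c = 2, d = 4.
So p(u) = -6u^3 + 6u^2 + 2u + 4.
The coefficient of u^2 is 6.

6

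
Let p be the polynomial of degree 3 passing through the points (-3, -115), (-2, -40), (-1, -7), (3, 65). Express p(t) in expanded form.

p(t) = 3t^3 - 3t^2 + 3t + 2

Write p(t) = at^3 + bt^2 + ct + d. Substituting each data point gives a linear system:
  -27a + 9b - 3c + d = -115
  -8a + 4b - 2c + d = -40
  -a + b - c + d = -7
  27a + 9b + 3c + d = 65
Solving the system yields a = 3, b = -3, c = 3, d = 2.
So p(t) = 3t^3 - 3t^2 + 3t + 2.
Check: p(-3) = -115. ✓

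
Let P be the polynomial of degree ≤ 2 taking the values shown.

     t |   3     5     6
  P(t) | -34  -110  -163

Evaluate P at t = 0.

5

Using the Lagrange interpolation formula with nodes 3, 5, 6:
  L_0(t) = (t - 5)(t - 6) / 6
  L_1(t) = (t - 3)(t - 6) / -2
  L_2(t) = (t - 3)(t - 5) / 3
Then P(t) = -34·L_0(t) - 110·L_1(t) - 163·L_2(t).
Expanding and collecting terms gives P(t) = -5t^2 + 2t + 5.
Evaluating at t = 0: P(0) = 5.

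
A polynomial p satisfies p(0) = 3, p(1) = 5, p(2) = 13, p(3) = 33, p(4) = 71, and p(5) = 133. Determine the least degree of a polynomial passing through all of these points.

3

Forward differences of the values at x = 0, 1, 2, 3, 4, 5:
  p  : 3  5  13  33  71  133
  Δ  : 2  8  20  38  62
  Δ^2: 6  12  18  24
  Δ^3: 6  6  6
  Δ^4: 0  0
  Δ^5: 0
The third differences are constant (6) and nonzero, while all higher differences vanish, so the minimal degree is 3.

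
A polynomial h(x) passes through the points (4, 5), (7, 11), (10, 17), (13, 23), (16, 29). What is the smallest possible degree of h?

Forward differences of the values at x = 4, 7, 10, 13, 16:
  h  : 5  11  17  23  29
  Δ  : 6  6  6  6
  Δ^2: 0  0  0
  Δ^3: 0  0
  Δ^4: 0
The first differences are constant (6) and nonzero, while all higher differences vanish, so the minimal degree is 1.

1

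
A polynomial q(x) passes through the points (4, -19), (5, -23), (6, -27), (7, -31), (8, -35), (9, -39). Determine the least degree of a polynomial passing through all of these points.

Forward differences of the values at x = 4, 5, 6, 7, 8, 9:
  q  : -19  -23  -27  -31  -35  -39
  Δ  : -4  -4  -4  -4  -4
  Δ^2: 0  0  0  0
  Δ^3: 0  0  0
  Δ^4: 0  0
  Δ^5: 0
The first differences are constant (-4) and nonzero, while all higher differences vanish, so the minimal degree is 1.

1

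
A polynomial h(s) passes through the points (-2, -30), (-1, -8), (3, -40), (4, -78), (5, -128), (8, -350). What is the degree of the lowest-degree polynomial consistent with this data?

2

Divided differences on the nodes -2, -1, 3, 4, 5, 8:
  order 0: -30  -8  -40  -78  -128  -350
  order 1: 22  -8  -38  -50  -74
  order 2: -6  -6  -6  -6
  order 3: 0  0  0
  order 4: 0  0
  order 5: 0
The order-2 divided differences are all -6 (nonzero) and every higher order vanishes, so the data lies on a polynomial of degree exactly 2.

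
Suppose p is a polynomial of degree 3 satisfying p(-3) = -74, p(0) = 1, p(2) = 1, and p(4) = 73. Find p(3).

22

Write p(n) = an^3 + bn^2 + cn + d. Substituting each data point gives a linear system:
  -27a + 9b - 3c + d = -74
  d = 1
  8a + 4b + 2c + d = 1
  64a + 16b + 4c + d = 73
Solving the system yields a = 2, b = -3, c = -2, d = 1.
So p(n) = 2n³ - 3n² - 2n + 1.
Then p(3) = 22.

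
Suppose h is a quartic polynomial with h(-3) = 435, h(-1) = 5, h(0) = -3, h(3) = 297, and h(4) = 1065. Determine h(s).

h(s) = 5s^4 - 2s^3 - 4s^2 - 5s - 3

Write h(s) = as^4 + bs^3 + cs^2 + ds + e. Substituting each data point gives a linear system:
  81a - 27b + 9c - 3d + e = 435
  a - b + c - d + e = 5
  e = -3
  81a + 27b + 9c + 3d + e = 297
  256a + 64b + 16c + 4d + e = 1065
Solving the system yields a = 5, b = -2, c = -4, d = -5, e = -3.
So h(s) = 5s^4 - 2s^3 - 4s^2 - 5s - 3.
Check: h(-3) = 435. ✓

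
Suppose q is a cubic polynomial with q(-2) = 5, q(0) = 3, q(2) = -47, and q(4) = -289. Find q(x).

q(x) = -3x^3 - 6x^2 - x + 3

Write q(x) = ax^3 + bx^2 + cx + d. Substituting each data point gives a linear system:
  -8a + 4b - 2c + d = 5
  d = 3
  8a + 4b + 2c + d = -47
  64a + 16b + 4c + d = -289
Solving the system yields a = -3, b = -6, c = -1, d = 3.
So q(x) = -3x^3 - 6x^2 - x + 3.
Check: q(-2) = 5. ✓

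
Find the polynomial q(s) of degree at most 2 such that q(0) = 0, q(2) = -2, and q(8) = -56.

Write q(s) = as^2 + bs + c. Substituting each data point gives a linear system:
  c = 0
  4a + 2b + c = -2
  64a + 8b + c = -56
Solving the system yields a = -1, b = 1, c = 0.
So q(s) = -s^2 + s.
Check: q(8) = -56. ✓

q(s) = -s^2 + s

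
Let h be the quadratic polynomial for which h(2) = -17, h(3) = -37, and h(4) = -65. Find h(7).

Write h(x) = ax^2 + bx + c. Substituting each data point gives a linear system:
  4a + 2b + c = -17
  9a + 3b + c = -37
  16a + 4b + c = -65
Solving the system yields a = -4, b = 0, c = -1.
So h(x) = -4x² - 1.
Then h(7) = -197.

-197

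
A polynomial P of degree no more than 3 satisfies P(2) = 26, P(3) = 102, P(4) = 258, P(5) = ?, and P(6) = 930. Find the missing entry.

524

The 4 known points determine the degree-3 polynomial uniquely.
Write P(n) = an^3 + bn^2 + cn + d. Substituting each data point gives a linear system:
  8a + 4b + 2c + d = 26
  27a + 9b + 3c + d = 102
  64a + 16b + 4c + d = 258
  216a + 36b + 6c + d = 930
Solving the system yields a = 5, b = -5, c = 6, d = -6.
So P(n) = 5n^3 - 5n^2 + 6n - 6.
Then P(5) = 524.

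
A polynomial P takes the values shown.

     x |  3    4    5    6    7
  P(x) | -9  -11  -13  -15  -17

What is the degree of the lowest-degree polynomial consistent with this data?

Forward differences of the values at x = 3, 4, 5, 6, 7:
  P  : -9  -11  -13  -15  -17
  Δ  : -2  -2  -2  -2
  Δ^2: 0  0  0
  Δ^3: 0  0
  Δ^4: 0
The first differences are constant (-2) and nonzero, while all higher differences vanish, so the minimal degree is 1.

1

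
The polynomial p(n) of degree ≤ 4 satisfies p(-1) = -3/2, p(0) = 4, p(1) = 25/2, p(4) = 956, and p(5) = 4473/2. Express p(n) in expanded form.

Using the Lagrange interpolation formula with nodes -1, 0, 1, 4, 5:
  L_0(n) = n(n - 1)(n - 4)(n - 5) / 60
  L_1(n) = (n + 1)(n - 1)(n - 4)(n - 5) / -20
  L_2(n) = (n + 1)n(n - 4)(n - 5) / 24
  L_3(n) = (n + 1)n(n - 1)(n - 5) / -60
  L_4(n) = (n + 1)n(n - 1)(n - 4) / 120
Then p(n) = -3/2·L_0(n) + 4·L_1(n) + 25/2·L_2(n) + 956·L_3(n) + 4473/2·L_4(n).
Expanding and collecting terms gives p(n) = 3n^4 + 3n^3 - (3/2)n^2 + 4n + 4.
Check: p(-1) = -3/2. ✓

p(n) = 3n^4 + 3n^3 - (3/2)n^2 + 4n + 4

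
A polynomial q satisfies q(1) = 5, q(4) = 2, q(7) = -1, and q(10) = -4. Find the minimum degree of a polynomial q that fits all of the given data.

1

Forward differences of the values at t = 1, 4, 7, 10:
  q  : 5  2  -1  -4
  Δ  : -3  -3  -3
  Δ^2: 0  0
  Δ^3: 0
The first differences are constant (-3) and nonzero, while all higher differences vanish, so the minimal degree is 1.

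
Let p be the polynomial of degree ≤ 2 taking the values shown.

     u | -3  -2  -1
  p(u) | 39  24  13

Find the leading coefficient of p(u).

2

Write p(u) = au^2 + bu + c. Substituting each data point gives a linear system:
  9a - 3b + c = 39
  4a - 2b + c = 24
  a - b + c = 13
Solving the system yields a = 2, b = -5, c = 6.
So p(u) = 2u^2 - 5u + 6.
The leading coefficient is 2.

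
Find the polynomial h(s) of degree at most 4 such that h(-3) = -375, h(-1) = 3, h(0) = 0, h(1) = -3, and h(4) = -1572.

h(s) = -6s^4 - 2s^3 + 6s^2 - s

Using the Lagrange interpolation formula with nodes -3, -1, 0, 1, 4:
  L_0(s) = (s + 1)s(s - 1)(s - 4) / 168
  L_1(s) = (s + 3)s(s - 1)(s - 4) / -20
  L_2(s) = (s + 3)(s + 1)(s - 1)(s - 4) / 12
  L_3(s) = (s + 3)(s + 1)s(s - 4) / -24
  L_4(s) = (s + 3)(s + 1)s(s - 1) / 420
Then h(s) = -375·L_0(s) + 3·L_1(s) + 0·L_2(s) - 3·L_3(s) - 1572·L_4(s).
Expanding and collecting terms gives h(s) = -6s⁴ - 2s³ + 6s² - s.
Check: h(-3) = -375. ✓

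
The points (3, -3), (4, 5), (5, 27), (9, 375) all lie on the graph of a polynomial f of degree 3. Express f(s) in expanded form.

f(s) = s^3 - 5s^2 + 6s - 3

Write f(s) = as^3 + bs^2 + cs + d. Substituting each data point gives a linear system:
  27a + 9b + 3c + d = -3
  64a + 16b + 4c + d = 5
  125a + 25b + 5c + d = 27
  729a + 81b + 9c + d = 375
Solving the system yields a = 1, b = -5, c = 6, d = -3.
So f(s) = s³ - 5s² + 6s - 3.
Check: f(4) = 5. ✓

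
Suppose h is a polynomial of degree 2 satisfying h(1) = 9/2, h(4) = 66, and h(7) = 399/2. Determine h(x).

h(x) = 4x^2 + (1/2)x

Using the Lagrange interpolation formula with nodes 1, 4, 7:
  L_0(x) = (x - 4)(x - 7) / 18
  L_1(x) = (x - 1)(x - 7) / -9
  L_2(x) = (x - 1)(x - 4) / 18
Then h(x) = 9/2·L_0(x) + 66·L_1(x) + 399/2·L_2(x).
Expanding and collecting terms gives h(x) = 4x^2 + (1/2)x.
Check: h(4) = 66. ✓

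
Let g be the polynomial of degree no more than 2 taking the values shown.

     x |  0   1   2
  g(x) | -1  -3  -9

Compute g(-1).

Using the Lagrange interpolation formula with nodes 0, 1, 2:
  L_0(x) = (x - 1)(x - 2) / 2
  L_1(x) = x(x - 2) / -1
  L_2(x) = x(x - 1) / 2
Then g(x) = -1·L_0(x) - 3·L_1(x) - 9·L_2(x).
Expanding and collecting terms gives g(x) = -2x^2 - 1.
Evaluating at x = -1: g(-1) = -3.

-3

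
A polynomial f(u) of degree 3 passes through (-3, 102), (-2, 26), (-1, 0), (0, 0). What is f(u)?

f(u) = -4u^3 + u^2 + 5u

Write f(u) = au^3 + bu^2 + cu + d. Substituting each data point gives a linear system:
  -27a + 9b - 3c + d = 102
  -8a + 4b - 2c + d = 26
  -a + b - c + d = 0
  d = 0
Solving the system yields a = -4, b = 1, c = 5, d = 0.
So f(u) = -4u^3 + u^2 + 5u.
Check: f(-2) = 26. ✓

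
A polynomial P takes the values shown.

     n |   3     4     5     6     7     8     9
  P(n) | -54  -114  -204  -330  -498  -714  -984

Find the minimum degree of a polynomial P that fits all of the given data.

Forward differences of the values at n = 3, 4, 5, 6, 7, 8, 9:
  P  : -54  -114  -204  -330  -498  -714  -984
  Δ  : -60  -90  -126  -168  -216  -270
  Δ^2: -30  -36  -42  -48  -54
  Δ^3: -6  -6  -6  -6
  Δ^4: 0  0  0
  Δ^5: 0  0
  Δ^6: 0
The third differences are constant (-6) and nonzero, while all higher differences vanish, so the minimal degree is 3.

3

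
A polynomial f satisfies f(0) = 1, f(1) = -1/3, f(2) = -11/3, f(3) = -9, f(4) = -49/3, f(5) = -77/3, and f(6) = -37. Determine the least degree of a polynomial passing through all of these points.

2

Forward differences of the values at u = 0, 1, 2, 3, 4, 5, 6:
  f  : 1  -1/3  -11/3  -9  -49/3  -77/3  -37
  Δ  : -4/3  -10/3  -16/3  -22/3  -28/3  -34/3
  Δ^2: -2  -2  -2  -2  -2
  Δ^3: 0  0  0  0
  Δ^4: 0  0  0
  Δ^5: 0  0
  Δ^6: 0
The second differences are constant (-2) and nonzero, while all higher differences vanish, so the minimal degree is 2.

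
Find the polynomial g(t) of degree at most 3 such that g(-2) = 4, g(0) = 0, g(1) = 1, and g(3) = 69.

g(t) = 2t^3 + 3t^2 - 4t

Using the Lagrange interpolation formula with nodes -2, 0, 1, 3:
  L_0(t) = t(t - 1)(t - 3) / -30
  L_1(t) = (t + 2)(t - 1)(t - 3) / 6
  L_2(t) = (t + 2)t(t - 3) / -6
  L_3(t) = (t + 2)t(t - 1) / 30
Then g(t) = 4·L_0(t) + 0·L_1(t) + 1·L_2(t) + 69·L_3(t).
Expanding and collecting terms gives g(t) = 2t³ + 3t² - 4t.
Check: g(0) = 0. ✓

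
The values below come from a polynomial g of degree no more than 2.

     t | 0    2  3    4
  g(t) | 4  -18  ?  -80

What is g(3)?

-44

The 3 known points determine the degree-2 polynomial uniquely.
Write g(t) = at^2 + bt + c. Substituting each data point gives a linear system:
  c = 4
  4a + 2b + c = -18
  16a + 4b + c = -80
Solving the system yields a = -5, b = -1, c = 4.
So g(t) = -5t² - t + 4.
Then g(3) = -44.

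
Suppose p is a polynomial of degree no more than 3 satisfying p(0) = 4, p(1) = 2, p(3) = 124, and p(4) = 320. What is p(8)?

2844

Write p(n) = an^3 + bn^2 + cn + d. Substituting each data point gives a linear system:
  d = 4
  a + b + c + d = 2
  27a + 9b + 3c + d = 124
  64a + 16b + 4c + d = 320
Solving the system yields a = 6, b = -3, c = -5, d = 4.
So p(n) = 6n^3 - 3n^2 - 5n + 4.
Then p(8) = 2844.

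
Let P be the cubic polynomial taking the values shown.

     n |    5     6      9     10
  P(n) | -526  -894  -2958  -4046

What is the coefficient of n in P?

Write P(n) = an^3 + bn^2 + cn + d. Substituting each data point gives a linear system:
  125a + 25b + 5c + d = -526
  216a + 36b + 6c + d = -894
  729a + 81b + 9c + d = -2958
  1000a + 100b + 10c + d = -4046
Solving the system yields a = -4, b = 0, c = -4, d = -6.
So P(n) = -4n^3 - 4n - 6.
The coefficient of n is -4.

-4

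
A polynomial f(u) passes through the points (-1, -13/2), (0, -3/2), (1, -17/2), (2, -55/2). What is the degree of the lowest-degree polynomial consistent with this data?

2

Forward differences of the values at u = -1, 0, 1, 2:
  f  : -13/2  -3/2  -17/2  -55/2
  Δ  : 5  -7  -19
  Δ^2: -12  -12
  Δ^3: 0
The second differences are constant (-12) and nonzero, while all higher differences vanish, so the minimal degree is 2.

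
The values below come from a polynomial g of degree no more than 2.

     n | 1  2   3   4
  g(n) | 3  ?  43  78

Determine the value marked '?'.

18

The 3 known points determine the degree-2 polynomial uniquely.
Write g(n) = an^2 + bn + c. Substituting each data point gives a linear system:
  a + b + c = 3
  9a + 3b + c = 43
  16a + 4b + c = 78
Solving the system yields a = 5, b = 0, c = -2.
So g(n) = 5n^2 - 2.
Then g(2) = 18.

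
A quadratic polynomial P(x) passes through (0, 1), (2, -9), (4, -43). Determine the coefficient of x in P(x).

Write P(x) = ax^2 + bx + c. Substituting each data point gives a linear system:
  c = 1
  4a + 2b + c = -9
  16a + 4b + c = -43
Solving the system yields a = -3, b = 1, c = 1.
So P(x) = -3x^2 + x + 1.
The coefficient of x is 1.

1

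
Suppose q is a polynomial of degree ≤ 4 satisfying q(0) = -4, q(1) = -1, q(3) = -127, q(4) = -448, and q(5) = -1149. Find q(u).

Write q(u) = au^4 + bu^3 + cu^2 + du + e. Substituting each data point gives a linear system:
  e = -4
  a + b + c + d + e = -1
  81a + 27b + 9c + 3d + e = -127
  256a + 64b + 16c + 4d + e = -448
  625a + 125b + 25c + 5d + e = -1149
Solving the system yields a = -2, b = 0, c = 4, d = 1, e = -4.
So q(u) = -2u⁴ + 4u² + u - 4.
Check: q(0) = -4. ✓

q(u) = -2u^4 + 4u^2 + u - 4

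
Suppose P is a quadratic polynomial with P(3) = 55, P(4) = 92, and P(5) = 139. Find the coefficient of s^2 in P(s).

Write P(s) = as^2 + bs + c. Substituting each data point gives a linear system:
  9a + 3b + c = 55
  16a + 4b + c = 92
  25a + 5b + c = 139
Solving the system yields a = 5, b = 2, c = 4.
So P(s) = 5s² + 2s + 4.
The leading coefficient is 5.

5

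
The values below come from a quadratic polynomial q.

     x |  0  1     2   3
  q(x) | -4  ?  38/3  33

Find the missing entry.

On equispaced nodes a degree-2 polynomial has vanishing third forward difference, so
  - q(0) + 3·q(1) - 3·q(2) + q(3) = 0.
Substituting the known values and solving for q(1):
  3·q(1) = 1
  q(1) = 1/3.

1/3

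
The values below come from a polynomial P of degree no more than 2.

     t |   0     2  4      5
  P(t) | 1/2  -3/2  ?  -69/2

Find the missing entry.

The 3 known points determine the degree-2 polynomial uniquely.
Write P(t) = at^2 + bt + c. Substituting each data point gives a linear system:
  c = 1/2
  4a + 2b + c = -3/2
  25a + 5b + c = -69/2
Solving the system yields a = -2, b = 3, c = 1/2.
So P(t) = -2t^2 + 3t + 1/2.
Then P(4) = -39/2.

-39/2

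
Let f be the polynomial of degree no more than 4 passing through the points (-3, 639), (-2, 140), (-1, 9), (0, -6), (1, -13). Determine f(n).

Write f(n) = an^4 + bn^3 + cn^2 + dn + e. Substituting each data point gives a linear system:
  81a - 27b + 9c - 3d + e = 639
  16a - 8b + 4c - 2d + e = 140
  a - b + c - d + e = 9
  e = -6
  a + b + c + d + e = -13
Solving the system yields a = 6, b = -6, c = -2, d = -5, e = -6.
So f(n) = 6n^4 - 6n^3 - 2n^2 - 5n - 6.
Check: f(-1) = 9. ✓

f(n) = 6n^4 - 6n^3 - 2n^2 - 5n - 6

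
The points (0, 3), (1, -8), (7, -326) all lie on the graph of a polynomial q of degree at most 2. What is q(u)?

Write q(u) = au^2 + bu + c. Substituting each data point gives a linear system:
  c = 3
  a + b + c = -8
  49a + 7b + c = -326
Solving the system yields a = -6, b = -5, c = 3.
So q(u) = -6u^2 - 5u + 3.
Check: q(0) = 3. ✓

q(u) = -6u^2 - 5u + 3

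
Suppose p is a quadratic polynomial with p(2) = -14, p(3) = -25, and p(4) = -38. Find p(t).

p(t) = -t^2 - 6t + 2

Using the Lagrange interpolation formula with nodes 2, 3, 4:
  L_0(t) = (t - 3)(t - 4) / 2
  L_1(t) = (t - 2)(t - 4) / -1
  L_2(t) = (t - 2)(t - 3) / 2
Then p(t) = -14·L_0(t) - 25·L_1(t) - 38·L_2(t).
Expanding and collecting terms gives p(t) = -t^2 - 6t + 2.
Check: p(2) = -14. ✓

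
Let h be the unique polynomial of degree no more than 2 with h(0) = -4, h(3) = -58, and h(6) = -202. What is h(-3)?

Forward differences of the values at x = 0, 3, 6:
  h  : -4  -58  -202
  Δ  : -54  -144
  Δ^2: -90
The second differences are constant, confirming degree 2.
Interpolating (Newton forward form) and evaluating at x = -3 gives h(-3) = -40.

-40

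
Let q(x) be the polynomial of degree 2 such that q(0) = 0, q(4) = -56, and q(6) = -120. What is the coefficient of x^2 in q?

-3

Write q(x) = ax^2 + bx + c. Substituting each data point gives a linear system:
  c = 0
  16a + 4b + c = -56
  36a + 6b + c = -120
Solving the system yields a = -3, b = -2, c = 0.
So q(x) = -3x^2 - 2x.
The leading coefficient is -3.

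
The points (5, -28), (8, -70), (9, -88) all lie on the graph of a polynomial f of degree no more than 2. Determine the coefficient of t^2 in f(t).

-1

Write f(t) = at^2 + bt + c. Substituting each data point gives a linear system:
  25a + 5b + c = -28
  64a + 8b + c = -70
  81a + 9b + c = -88
Solving the system yields a = -1, b = -1, c = 2.
So f(t) = -t^2 - t + 2.
The leading coefficient is -1.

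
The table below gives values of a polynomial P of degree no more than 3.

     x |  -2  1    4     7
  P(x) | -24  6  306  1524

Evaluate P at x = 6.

976

Write P(x) = ax^3 + bx^2 + cx + d. Substituting each data point gives a linear system:
  -8a + 4b - 2c + d = -24
  a + b + c + d = 6
  64a + 16b + 4c + d = 306
  343a + 49b + 7c + d = 1524
Solving the system yields a = 4, b = 3, c = 1, d = -2.
So P(x) = 4x^3 + 3x^2 + x - 2.
Then P(6) = 976.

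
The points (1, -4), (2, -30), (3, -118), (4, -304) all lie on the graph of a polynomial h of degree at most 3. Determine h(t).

Write h(t) = at^3 + bt^2 + ct + d. Substituting each data point gives a linear system:
  a + b + c + d = -4
  8a + 4b + 2c + d = -30
  27a + 9b + 3c + d = -118
  64a + 16b + 4c + d = -304
Solving the system yields a = -6, b = 5, c = 1, d = -4.
So h(t) = -6t^3 + 5t^2 + t - 4.
Check: h(4) = -304. ✓

h(t) = -6t^3 + 5t^2 + t - 4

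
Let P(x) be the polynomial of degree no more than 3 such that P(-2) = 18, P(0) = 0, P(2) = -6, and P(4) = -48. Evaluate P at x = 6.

Forward differences of the values at x = -2, 0, 2, 4:
  P  : 18  0  -6  -48
  Δ  : -18  -6  -42
  Δ^2: 12  -36
  Δ^3: -48
The third differences are constant, confirming degree 3.
Interpolating (Newton forward form) and evaluating at x = 6 gives P(6) = -174.

-174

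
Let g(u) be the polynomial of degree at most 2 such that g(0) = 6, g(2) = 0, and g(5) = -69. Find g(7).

Write g(u) = au^2 + bu + c. Substituting each data point gives a linear system:
  c = 6
  4a + 2b + c = 0
  25a + 5b + c = -69
Solving the system yields a = -4, b = 5, c = 6.
So g(u) = -4u^2 + 5u + 6.
Then g(7) = -155.

-155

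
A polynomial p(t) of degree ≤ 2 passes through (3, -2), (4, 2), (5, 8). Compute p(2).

-4

Forward differences of the values at t = 3, 4, 5:
  p  : -2  2  8
  Δ  : 4  6
  Δ^2: 2
The second differences are constant, confirming degree 2.
Interpolating (Newton forward form) and evaluating at t = 2 gives p(2) = -4.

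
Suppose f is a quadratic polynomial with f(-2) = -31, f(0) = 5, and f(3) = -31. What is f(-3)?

-67

Write f(x) = ax^2 + bx + c. Substituting each data point gives a linear system:
  4a - 2b + c = -31
  c = 5
  9a + 3b + c = -31
Solving the system yields a = -6, b = 6, c = 5.
So f(x) = -6x² + 6x + 5.
Then f(-3) = -67.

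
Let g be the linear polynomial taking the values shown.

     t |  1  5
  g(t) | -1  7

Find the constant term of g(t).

-3

Write g(t) = at + b. Substituting each data point gives a linear system:
  a + b = -1
  5a + b = 7
Solving the system yields a = 2, b = -3.
So g(t) = 2t - 3.
The constant term is -3.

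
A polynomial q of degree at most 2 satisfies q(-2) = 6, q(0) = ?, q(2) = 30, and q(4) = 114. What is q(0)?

The 3 known points determine the degree-2 polynomial uniquely.
Write q(s) = as^2 + bs + c. Substituting each data point gives a linear system:
  4a - 2b + c = 6
  4a + 2b + c = 30
  16a + 4b + c = 114
Solving the system yields a = 6, b = 6, c = -6.
So q(s) = 6s^2 + 6s - 6.
Then q(0) = -6.

-6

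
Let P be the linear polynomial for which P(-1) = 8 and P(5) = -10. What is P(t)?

P(t) = -3t + 5

Using the Lagrange interpolation formula with nodes -1, 5:
  L_0(t) = (t - 5) / -6
  L_1(t) = (t + 1) / 6
Then P(t) = 8·L_0(t) - 10·L_1(t).
Expanding and collecting terms gives P(t) = -3t + 5.
Check: P(5) = -10. ✓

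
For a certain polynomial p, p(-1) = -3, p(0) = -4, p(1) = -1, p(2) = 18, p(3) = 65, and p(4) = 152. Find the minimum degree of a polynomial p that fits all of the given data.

3

Forward differences of the values at t = -1, 0, 1, 2, 3, 4:
  p  : -3  -4  -1  18  65  152
  Δ  : -1  3  19  47  87
  Δ^2: 4  16  28  40
  Δ^3: 12  12  12
  Δ^4: 0  0
  Δ^5: 0
The third differences are constant (12) and nonzero, while all higher differences vanish, so the minimal degree is 3.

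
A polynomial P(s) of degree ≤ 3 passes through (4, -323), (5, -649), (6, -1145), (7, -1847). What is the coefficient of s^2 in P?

Write P(s) = as^3 + bs^2 + cs + d. Substituting each data point gives a linear system:
  64a + 16b + 4c + d = -323
  125a + 25b + 5c + d = -649
  216a + 36b + 6c + d = -1145
  343a + 49b + 7c + d = -1847
Solving the system yields a = -6, b = 5, c = -5, d = 1.
So P(s) = -6s^3 + 5s^2 - 5s + 1.
The coefficient of s^2 is 5.

5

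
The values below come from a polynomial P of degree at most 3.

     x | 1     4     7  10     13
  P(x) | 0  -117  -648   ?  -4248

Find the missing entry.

-1917

On equispaced nodes a degree-3 polynomial has vanishing fourth forward difference, so
  P(1) - 4·P(4) + 6·P(7) - 4·P(10) + P(13) = 0.
Substituting the known values and solving for P(10):
  -4·P(10) = 7668
  P(10) = -1917.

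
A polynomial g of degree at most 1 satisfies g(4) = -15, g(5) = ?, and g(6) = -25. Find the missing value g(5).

On equispaced nodes a degree-1 polynomial has vanishing second forward difference, so
  g(4) - 2·g(5) + g(6) = 0.
Substituting the known values and solving for g(5):
  -2·g(5) = 40
  g(5) = -20.

-20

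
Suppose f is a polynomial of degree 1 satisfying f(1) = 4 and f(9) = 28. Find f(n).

Write f(n) = an + b. Substituting each data point gives a linear system:
  a + b = 4
  9a + b = 28
Solving the system yields a = 3, b = 1.
So f(n) = 3n + 1.
Check: f(1) = 4. ✓

f(n) = 3n + 1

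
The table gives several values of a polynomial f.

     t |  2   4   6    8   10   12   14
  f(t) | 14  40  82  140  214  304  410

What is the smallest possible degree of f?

2

Forward differences of the values at t = 2, 4, 6, 8, 10, 12, 14:
  f  : 14  40  82  140  214  304  410
  Δ  : 26  42  58  74  90  106
  Δ^2: 16  16  16  16  16
  Δ^3: 0  0  0  0
  Δ^4: 0  0  0
  Δ^5: 0  0
  Δ^6: 0
The second differences are constant (16) and nonzero, while all higher differences vanish, so the minimal degree is 2.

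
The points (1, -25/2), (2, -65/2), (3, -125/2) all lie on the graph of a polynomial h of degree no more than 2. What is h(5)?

Forward differences of the values at x = 1, 2, 3:
  h  : -25/2  -65/2  -125/2
  Δ  : -20  -30
  Δ^2: -10
The second differences are constant, confirming degree 2.
Interpolating (Newton forward form) and evaluating at x = 5 gives h(5) = -305/2.

-305/2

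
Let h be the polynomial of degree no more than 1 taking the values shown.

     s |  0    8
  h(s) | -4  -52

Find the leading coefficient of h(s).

Write h(s) = as + b. Substituting each data point gives a linear system:
  b = -4
  8a + b = -52
Solving the system yields a = -6, b = -4.
So h(s) = -6s - 4.
The leading coefficient is -6.

-6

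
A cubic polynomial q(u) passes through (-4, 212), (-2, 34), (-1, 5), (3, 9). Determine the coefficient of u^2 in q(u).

6

Write q(u) = au^3 + bu^2 + cu + d. Substituting each data point gives a linear system:
  -64a + 16b - 4c + d = 212
  -8a + 4b - 2c + d = 34
  -a + b - c + d = 5
  27a + 9b + 3c + d = 9
Solving the system yields a = -2, b = 6, c = 3, d = 0.
So q(u) = -2u^3 + 6u^2 + 3u.
The coefficient of u^2 is 6.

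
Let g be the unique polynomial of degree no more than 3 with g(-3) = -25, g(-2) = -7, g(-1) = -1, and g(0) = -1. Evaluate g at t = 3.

Forward differences of the values at t = -3, -2, -1, 0:
  g  : -25  -7  -1  -1
  Δ  : 18  6  0
  Δ^2: -12  -6
  Δ^3: 6
The third differences are constant, confirming degree 3.
Interpolating (Newton forward form) and evaluating at t = 3 gives g(3) = 23.

23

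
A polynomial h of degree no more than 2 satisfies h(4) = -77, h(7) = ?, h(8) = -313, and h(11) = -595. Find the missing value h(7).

The 3 known points determine the degree-2 polynomial uniquely.
Write h(n) = an^2 + bn + c. Substituting each data point gives a linear system:
  16a + 4b + c = -77
  64a + 8b + c = -313
  121a + 11b + c = -595
Solving the system yields a = -5, b = 1, c = -1.
So h(n) = -5n² + n - 1.
Then h(7) = -239.

-239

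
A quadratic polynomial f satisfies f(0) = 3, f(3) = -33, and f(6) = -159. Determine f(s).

Write f(s) = as^2 + bs + c. Substituting each data point gives a linear system:
  c = 3
  9a + 3b + c = -33
  36a + 6b + c = -159
Solving the system yields a = -5, b = 3, c = 3.
So f(s) = -5s^2 + 3s + 3.
Check: f(3) = -33. ✓

f(s) = -5s^2 + 3s + 3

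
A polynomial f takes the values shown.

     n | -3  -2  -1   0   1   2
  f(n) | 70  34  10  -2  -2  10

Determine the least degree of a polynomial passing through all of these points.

Forward differences of the values at n = -3, -2, -1, 0, 1, 2:
  f  : 70  34  10  -2  -2  10
  Δ  : -36  -24  -12  0  12
  Δ^2: 12  12  12  12
  Δ^3: 0  0  0
  Δ^4: 0  0
  Δ^5: 0
The second differences are constant (12) and nonzero, while all higher differences vanish, so the minimal degree is 2.

2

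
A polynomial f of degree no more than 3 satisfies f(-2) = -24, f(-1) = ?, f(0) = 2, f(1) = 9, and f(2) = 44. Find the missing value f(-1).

On equispaced nodes a degree-3 polynomial has vanishing fourth forward difference, so
  f(-2) - 4·f(-1) + 6·f(0) - 4·f(1) + f(2) = 0.
Substituting the known values and solving for f(-1):
  -4·f(-1) = 4
  f(-1) = -1.

-1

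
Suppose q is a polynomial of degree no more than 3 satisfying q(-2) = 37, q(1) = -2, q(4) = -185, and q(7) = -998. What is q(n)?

Write q(n) = an^3 + bn^2 + cn + d. Substituting each data point gives a linear system:
  -8a + 4b - 2c + d = 37
  a + b + c + d = -2
  64a + 16b + 4c + d = -185
  343a + 49b + 7c + d = -998
Solving the system yields a = -3, b = 1, c = -3, d = 3.
So q(n) = -3n³ + n² - 3n + 3.
Check: q(1) = -2. ✓

q(n) = -3n^3 + n^2 - 3n + 3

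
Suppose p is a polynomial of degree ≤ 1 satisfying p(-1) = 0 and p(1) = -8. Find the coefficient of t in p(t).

Write p(t) = at + b. Substituting each data point gives a linear system:
  -a + b = 0
  a + b = -8
Solving the system yields a = -4, b = -4.
So p(t) = -4t - 4.
The leading coefficient is -4.

-4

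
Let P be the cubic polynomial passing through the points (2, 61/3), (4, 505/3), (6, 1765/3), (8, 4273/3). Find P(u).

Using the Lagrange interpolation formula with nodes 2, 4, 6, 8:
  L_0(u) = (u - 4)(u - 6)(u - 8) / -48
  L_1(u) = (u - 2)(u - 6)(u - 8) / 16
  L_2(u) = (u - 2)(u - 4)(u - 8) / -16
  L_3(u) = (u - 2)(u - 4)(u - 6) / 48
Then P(u) = 61/3·L_0(u) + 505/3·L_1(u) + 1765/3·L_2(u) + 4273/3·L_3(u).
Expanding and collecting terms gives P(u) = 3u³ - 2u² + 2u + 1/3.
Check: P(4) = 505/3. ✓

P(u) = 3u^3 - 2u^2 + 2u + 1/3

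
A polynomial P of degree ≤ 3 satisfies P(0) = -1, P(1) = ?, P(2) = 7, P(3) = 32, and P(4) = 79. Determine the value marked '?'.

The 4 known points determine the degree-3 polynomial uniquely.
Write P(s) = as^3 + bs^2 + cs + d. Substituting each data point gives a linear system:
  d = -1
  8a + 4b + 2c + d = 7
  27a + 9b + 3c + d = 32
  64a + 16b + 4c + d = 79
Solving the system yields a = 1, b = 2, c = -4, d = -1.
So P(s) = s³ + 2s² - 4s - 1.
Then P(1) = -2.

-2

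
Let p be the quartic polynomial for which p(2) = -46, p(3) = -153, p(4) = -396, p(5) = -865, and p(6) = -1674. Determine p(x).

p(x) = -x^4 - x^3 - 4x^2 - 3x

Write p(x) = ax^4 + bx^3 + cx^2 + dx + e. Substituting each data point gives a linear system:
  16a + 8b + 4c + 2d + e = -46
  81a + 27b + 9c + 3d + e = -153
  256a + 64b + 16c + 4d + e = -396
  625a + 125b + 25c + 5d + e = -865
  1296a + 216b + 36c + 6d + e = -1674
Solving the system yields a = -1, b = -1, c = -4, d = -3, e = 0.
So p(x) = -x^4 - x^3 - 4x^2 - 3x.
Check: p(3) = -153. ✓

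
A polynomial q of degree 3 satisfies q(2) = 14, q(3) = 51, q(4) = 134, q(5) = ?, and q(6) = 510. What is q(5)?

281

The 4 known points determine the degree-3 polynomial uniquely.
Write q(s) = as^3 + bs^2 + cs + d. Substituting each data point gives a linear system:
  8a + 4b + 2c + d = 14
  27a + 9b + 3c + d = 51
  64a + 16b + 4c + d = 134
  216a + 36b + 6c + d = 510
Solving the system yields a = 3, b = -4, c = 0, d = 6.
So q(s) = 3s^3 - 4s^2 + 6.
Then q(5) = 281.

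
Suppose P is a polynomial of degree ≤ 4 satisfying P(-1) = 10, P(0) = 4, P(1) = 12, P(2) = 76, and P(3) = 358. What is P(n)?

Write P(n) = an^4 + bn^3 + cn^2 + dn + e. Substituting each data point gives a linear system:
  a - b + c - d + e = 10
  e = 4
  a + b + c + d + e = 12
  16a + 8b + 4c + 2d + e = 76
  81a + 27b + 9c + 3d + e = 358
Solving the system yields a = 5, b = -3, c = 2, d = 4, e = 4.
So P(n) = 5n^4 - 3n^3 + 2n^2 + 4n + 4.
Check: P(3) = 358. ✓

P(n) = 5n^4 - 3n^3 + 2n^2 + 4n + 4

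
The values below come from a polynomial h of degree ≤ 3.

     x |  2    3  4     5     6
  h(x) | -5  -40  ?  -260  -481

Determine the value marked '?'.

The 4 known points determine the degree-3 polynomial uniquely.
Write h(x) = ax^3 + bx^2 + cx + d. Substituting each data point gives a linear system:
  8a + 4b + 2c + d = -5
  27a + 9b + 3c + d = -40
  125a + 25b + 5c + d = -260
  216a + 36b + 6c + d = -481
Solving the system yields a = -3, b = 5, c = -3, d = 5.
So h(x) = -3x³ + 5x² - 3x + 5.
Then h(4) = -119.

-119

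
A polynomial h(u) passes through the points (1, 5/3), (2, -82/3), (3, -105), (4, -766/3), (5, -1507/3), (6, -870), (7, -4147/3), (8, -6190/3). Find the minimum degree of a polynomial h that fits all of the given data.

3

Forward differences of the values at u = 1, 2, 3, 4, 5, 6, 7, 8:
  h  : 5/3  -82/3  -105  -766/3  -1507/3  -870  -4147/3  -6190/3
  Δ  : -29  -233/3  -451/3  -247  -1103/3  -1537/3  -681
  Δ^2: -146/3  -218/3  -290/3  -362/3  -434/3  -506/3
  Δ^3: -24  -24  -24  -24  -24
  Δ^4: 0  0  0  0
  Δ^5: 0  0  0
  Δ^6: 0  0
  Δ^7: 0
The third differences are constant (-24) and nonzero, while all higher differences vanish, so the minimal degree is 3.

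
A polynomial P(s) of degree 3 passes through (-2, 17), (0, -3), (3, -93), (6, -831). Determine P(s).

Write P(s) = as^3 + bs^2 + cs + d. Substituting each data point gives a linear system:
  -8a + 4b - 2c + d = 17
  d = -3
  27a + 9b + 3c + d = -93
  216a + 36b + 6c + d = -831
Solving the system yields a = -4, b = 0, c = 6, d = -3.
So P(s) = -4s^3 + 6s - 3.
Check: P(-2) = 17. ✓

P(s) = -4s^3 + 6s - 3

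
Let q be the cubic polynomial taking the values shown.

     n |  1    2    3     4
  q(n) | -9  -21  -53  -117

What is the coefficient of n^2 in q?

2

Write q(n) = an^3 + bn^2 + cn + d. Substituting each data point gives a linear system:
  a + b + c + d = -9
  8a + 4b + 2c + d = -21
  27a + 9b + 3c + d = -53
  64a + 16b + 4c + d = -117
Solving the system yields a = -2, b = 2, c = -4, d = -5.
So q(n) = -2n^3 + 2n^2 - 4n - 5.
The coefficient of n^2 is 2.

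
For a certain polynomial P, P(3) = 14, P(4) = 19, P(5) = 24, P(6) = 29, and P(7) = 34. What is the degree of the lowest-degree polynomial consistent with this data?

Forward differences of the values at t = 3, 4, 5, 6, 7:
  P  : 14  19  24  29  34
  Δ  : 5  5  5  5
  Δ^2: 0  0  0
  Δ^3: 0  0
  Δ^4: 0
The first differences are constant (5) and nonzero, while all higher differences vanish, so the minimal degree is 1.

1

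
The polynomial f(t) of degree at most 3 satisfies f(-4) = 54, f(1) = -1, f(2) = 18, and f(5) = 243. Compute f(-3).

43

Using the Lagrange interpolation formula with nodes -4, 1, 2, 5:
  L_0(t) = (t - 1)(t - 2)(t - 5) / -270
  L_1(t) = (t + 4)(t - 2)(t - 5) / 20
  L_2(t) = (t + 4)(t - 1)(t - 5) / -18
  L_3(t) = (t + 4)(t - 1)(t - 2) / 108
Then f(t) = 54·L_0(t) - 1·L_1(t) + 18·L_2(t) + 243·L_3(t).
Expanding and collecting terms gives f(t) = t^3 + 6t^2 - 6t - 2.
Evaluating at t = -3: f(-3) = 43.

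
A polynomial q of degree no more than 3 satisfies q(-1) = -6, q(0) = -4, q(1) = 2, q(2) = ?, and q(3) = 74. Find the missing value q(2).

On equispaced nodes a degree-3 polynomial has vanishing fourth forward difference, so
  q(-1) - 4·q(0) + 6·q(1) - 4·q(2) + q(3) = 0.
Substituting the known values and solving for q(2):
  -4·q(2) = -96
  q(2) = 24.

24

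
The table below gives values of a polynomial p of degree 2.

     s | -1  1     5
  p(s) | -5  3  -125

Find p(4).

Using the Lagrange interpolation formula with nodes -1, 1, 5:
  L_0(s) = (s - 1)(s - 5) / 12
  L_1(s) = (s + 1)(s - 5) / -8
  L_2(s) = (s + 1)(s - 1) / 24
Then p(s) = -5·L_0(s) + 3·L_1(s) - 125·L_2(s).
Expanding and collecting terms gives p(s) = -6s^2 + 4s + 5.
Evaluating at s = 4: p(4) = -75.

-75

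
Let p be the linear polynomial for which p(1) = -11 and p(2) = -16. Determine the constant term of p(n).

-6

Write p(n) = an + b. Substituting each data point gives a linear system:
  a + b = -11
  2a + b = -16
Solving the system yields a = -5, b = -6.
So p(n) = -5n - 6.
The constant term is -6.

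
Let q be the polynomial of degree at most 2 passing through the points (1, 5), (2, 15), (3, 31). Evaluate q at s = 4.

53

Write q(s) = as^2 + bs + c. Substituting each data point gives a linear system:
  a + b + c = 5
  4a + 2b + c = 15
  9a + 3b + c = 31
Solving the system yields a = 3, b = 1, c = 1.
So q(s) = 3s^2 + s + 1.
Then q(4) = 53.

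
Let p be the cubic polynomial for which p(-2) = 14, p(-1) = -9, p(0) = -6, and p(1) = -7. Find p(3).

Using the Lagrange interpolation formula with nodes -2, -1, 0, 1:
  L_0(s) = (s + 1)s(s - 1) / -6
  L_1(s) = (s + 2)s(s - 1) / 2
  L_2(s) = (s + 2)(s + 1)(s - 1) / -2
  L_3(s) = (s + 2)(s + 1)s / 6
Then p(s) = 14·L_0(s) - 9·L_1(s) - 6·L_2(s) - 7·L_3(s).
Expanding and collecting terms gives p(s) = -5s^3 - 2s^2 + 6s - 6.
Evaluating at s = 3: p(3) = -141.

-141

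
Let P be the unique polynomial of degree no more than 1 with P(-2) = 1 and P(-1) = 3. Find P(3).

11

Using the Lagrange interpolation formula with nodes -2, -1:
  L_0(x) = (x + 1) / -1
  L_1(x) = (x + 2) / 1
Then P(x) = 1·L_0(x) + 3·L_1(x).
Expanding and collecting terms gives P(x) = 2x + 5.
Evaluating at x = 3: P(3) = 11.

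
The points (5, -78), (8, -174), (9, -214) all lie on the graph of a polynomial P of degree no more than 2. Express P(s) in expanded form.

Write P(s) = as^2 + bs + c. Substituting each data point gives a linear system:
  25a + 5b + c = -78
  64a + 8b + c = -174
  81a + 9b + c = -214
Solving the system yields a = -2, b = -6, c = 2.
So P(s) = -2s² - 6s + 2.
Check: P(5) = -78. ✓

P(s) = -2s^2 - 6s + 2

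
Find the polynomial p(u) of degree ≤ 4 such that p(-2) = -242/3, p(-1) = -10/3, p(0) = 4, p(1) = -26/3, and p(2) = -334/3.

Write p(u) = au^4 + bu^3 + cu^2 + du + e. Substituting each data point gives a linear system:
  16a - 8b + 4c - 2d + e = -242/3
  a - b + c - d + e = -10/3
  e = 4
  a + b + c + d + e = -26/3
  16a + 8b + 4c + 2d + e = -334/3
Solving the system yields a = -5, b = -5/3, c = -5, d = -1, e = 4.
So p(u) = -5u^4 - (5/3)u^3 - 5u^2 - u + 4.
Check: p(-2) = -242/3. ✓

p(u) = -5u^4 - (5/3)u^3 - 5u^2 - u + 4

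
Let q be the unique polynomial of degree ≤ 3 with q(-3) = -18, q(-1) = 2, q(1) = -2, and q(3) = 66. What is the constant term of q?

Write q(t) = at^3 + bt^2 + ct + d. Substituting each data point gives a linear system:
  -27a + 9b - 3c + d = -18
  -a + b - c + d = 2
  a + b + c + d = -2
  27a + 9b + 3c + d = 66
Solving the system yields a = 2, b = 3, c = -4, d = -3.
So q(t) = 2t^3 + 3t^2 - 4t - 3.
The constant term is -3.

-3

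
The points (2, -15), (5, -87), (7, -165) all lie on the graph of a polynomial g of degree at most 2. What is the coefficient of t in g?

Write g(t) = at^2 + bt + c. Substituting each data point gives a linear system:
  4a + 2b + c = -15
  25a + 5b + c = -87
  49a + 7b + c = -165
Solving the system yields a = -3, b = -3, c = 3.
So g(t) = -3t^2 - 3t + 3.
The coefficient of t is -3.

-3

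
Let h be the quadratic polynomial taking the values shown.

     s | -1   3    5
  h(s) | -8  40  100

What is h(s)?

h(s) = 3s^2 + 6s - 5

Using the Lagrange interpolation formula with nodes -1, 3, 5:
  L_0(s) = (s - 3)(s - 5) / 24
  L_1(s) = (s + 1)(s - 5) / -8
  L_2(s) = (s + 1)(s - 3) / 12
Then h(s) = -8·L_0(s) + 40·L_1(s) + 100·L_2(s).
Expanding and collecting terms gives h(s) = 3s^2 + 6s - 5.
Check: h(5) = 100. ✓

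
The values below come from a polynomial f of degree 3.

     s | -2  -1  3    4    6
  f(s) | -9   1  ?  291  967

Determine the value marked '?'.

The 4 known points determine the degree-3 polynomial uniquely.
Write f(s) = as^3 + bs^2 + cs + d. Substituting each data point gives a linear system:
  -8a + 4b - 2c + d = -9
  -a + b - c + d = 1
  64a + 16b + 4c + d = 291
  216a + 36b + 6c + d = 967
Solving the system yields a = 4, b = 4, c = -6, d = -5.
So f(s) = 4s^3 + 4s^2 - 6s - 5.
Then f(3) = 121.

121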